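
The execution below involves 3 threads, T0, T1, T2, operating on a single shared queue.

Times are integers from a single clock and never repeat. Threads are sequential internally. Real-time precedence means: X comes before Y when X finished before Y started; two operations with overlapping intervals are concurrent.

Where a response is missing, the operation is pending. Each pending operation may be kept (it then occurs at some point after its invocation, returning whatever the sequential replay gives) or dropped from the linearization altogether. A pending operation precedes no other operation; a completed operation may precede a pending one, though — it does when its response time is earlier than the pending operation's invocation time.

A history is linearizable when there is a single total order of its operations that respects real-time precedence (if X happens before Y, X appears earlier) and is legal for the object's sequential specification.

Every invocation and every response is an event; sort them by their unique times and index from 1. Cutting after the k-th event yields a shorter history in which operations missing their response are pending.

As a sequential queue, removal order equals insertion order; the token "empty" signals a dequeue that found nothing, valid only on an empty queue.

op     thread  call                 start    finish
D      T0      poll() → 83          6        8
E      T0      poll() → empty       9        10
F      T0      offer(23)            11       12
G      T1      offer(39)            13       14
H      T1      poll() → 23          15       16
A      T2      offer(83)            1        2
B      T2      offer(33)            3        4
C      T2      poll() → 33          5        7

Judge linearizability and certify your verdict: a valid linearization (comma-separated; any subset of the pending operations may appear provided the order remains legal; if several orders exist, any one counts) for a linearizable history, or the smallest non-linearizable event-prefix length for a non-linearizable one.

1. A offer(83), leaving queue <83>
2. B offer(33), leaving queue <83,33>
3. D poll() → 83, leaving queue <33>
4. C poll() → 33, leaving queue <>
5. E poll() → empty, leaving queue <>
6. F offer(23), leaving queue <23>
7. G offer(39), leaving queue <23,39>
8. H poll() → 23, leaving queue <39>

linearizable — witness: A, B, D, C, E, F, G, H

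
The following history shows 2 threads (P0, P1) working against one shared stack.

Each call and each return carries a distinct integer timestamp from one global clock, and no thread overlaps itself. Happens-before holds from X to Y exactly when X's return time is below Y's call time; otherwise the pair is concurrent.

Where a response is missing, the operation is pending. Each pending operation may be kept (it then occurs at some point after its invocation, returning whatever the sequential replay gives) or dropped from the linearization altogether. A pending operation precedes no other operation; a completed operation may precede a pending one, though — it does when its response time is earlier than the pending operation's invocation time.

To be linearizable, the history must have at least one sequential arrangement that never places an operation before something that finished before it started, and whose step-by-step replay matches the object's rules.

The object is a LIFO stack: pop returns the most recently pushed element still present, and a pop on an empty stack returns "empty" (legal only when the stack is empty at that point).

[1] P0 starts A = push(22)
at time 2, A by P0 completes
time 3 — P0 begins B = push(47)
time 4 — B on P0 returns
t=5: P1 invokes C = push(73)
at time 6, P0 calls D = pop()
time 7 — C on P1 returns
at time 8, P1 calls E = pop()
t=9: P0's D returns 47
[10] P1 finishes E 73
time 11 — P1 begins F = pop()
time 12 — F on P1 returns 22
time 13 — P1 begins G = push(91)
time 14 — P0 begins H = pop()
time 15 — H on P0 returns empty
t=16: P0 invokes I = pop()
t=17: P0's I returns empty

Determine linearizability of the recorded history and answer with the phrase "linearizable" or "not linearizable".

linearizable

one valid linearization: A, B, C, E, D, F, H, I
after step 1 (A push(22)): stack <22>
after step 2 (B push(47)): stack <22,47>
after step 3 (C push(73)): stack <22,47,73>
after step 4 (E pop() → 73): stack <22,47>
after step 5 (D pop() → 47): stack <22>
after step 6 (F pop() → 22): stack <>
after step 7 (H pop() → empty): stack <>
after step 8 (I pop() → empty): stack <>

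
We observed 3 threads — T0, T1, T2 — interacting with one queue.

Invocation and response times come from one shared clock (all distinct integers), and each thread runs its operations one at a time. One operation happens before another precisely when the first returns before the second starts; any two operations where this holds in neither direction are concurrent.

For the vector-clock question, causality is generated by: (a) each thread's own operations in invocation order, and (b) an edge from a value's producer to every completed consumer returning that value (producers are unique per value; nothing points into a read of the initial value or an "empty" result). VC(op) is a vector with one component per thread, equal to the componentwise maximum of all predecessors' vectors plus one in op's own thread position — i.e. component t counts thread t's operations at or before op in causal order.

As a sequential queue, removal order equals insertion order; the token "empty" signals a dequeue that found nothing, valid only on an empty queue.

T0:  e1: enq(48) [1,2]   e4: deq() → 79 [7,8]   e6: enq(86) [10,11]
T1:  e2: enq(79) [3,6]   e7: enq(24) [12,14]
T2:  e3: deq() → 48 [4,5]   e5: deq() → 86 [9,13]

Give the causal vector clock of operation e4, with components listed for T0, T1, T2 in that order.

(2, 1, 0)

e2, invoked 3, has no incoming edges; only T1's bump applies → (0, 1, 0)
e1, invoked 1, has no incoming edges; only T0's bump applies → (1, 0, 0)
invoked at 12, e7 merges VC(e2)=(0, 1, 0) and bumps T1's slot → (0, 2, 0)
invoked at 4, e3 merges VC(e1)=(1, 0, 0) and bumps T2's slot → (1, 0, 1)
invoked at 7, e4 merges VC(e1)=(1, 0, 0), VC(e2)=(0, 1, 0) and bumps T0's slot → (2, 1, 0)
invoked at 10, e6 merges VC(e4)=(2, 1, 0) and bumps T0's slot → (3, 1, 0)
invoked at 9, e5 merges VC(e3)=(1, 0, 1), VC(e6)=(3, 1, 0) and bumps T2's slot → (3, 1, 2)
target: VC(e4) = (2, 1, 0)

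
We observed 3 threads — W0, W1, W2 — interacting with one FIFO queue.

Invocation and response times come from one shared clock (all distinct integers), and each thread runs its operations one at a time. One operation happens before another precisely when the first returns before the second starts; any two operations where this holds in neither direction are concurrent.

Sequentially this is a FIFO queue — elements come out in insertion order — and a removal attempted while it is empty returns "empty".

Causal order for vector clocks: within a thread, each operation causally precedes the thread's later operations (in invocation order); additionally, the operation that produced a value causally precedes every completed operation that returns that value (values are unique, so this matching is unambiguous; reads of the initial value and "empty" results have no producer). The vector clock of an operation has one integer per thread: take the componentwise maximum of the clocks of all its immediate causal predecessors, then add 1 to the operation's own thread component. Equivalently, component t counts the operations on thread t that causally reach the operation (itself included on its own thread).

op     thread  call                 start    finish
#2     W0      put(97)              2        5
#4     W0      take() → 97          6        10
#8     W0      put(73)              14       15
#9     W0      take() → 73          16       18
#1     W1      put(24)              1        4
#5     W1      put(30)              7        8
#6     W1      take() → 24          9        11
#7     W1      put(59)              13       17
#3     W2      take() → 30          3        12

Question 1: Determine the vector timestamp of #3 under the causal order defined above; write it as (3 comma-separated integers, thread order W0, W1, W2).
#1 (invocation 1): nothing precedes it; W1's component alone gives (0, 1, 0)
#2 (invocation 2): nothing precedes it; W0's component alone gives (1, 0, 0)
VC(#5, invoked at 7): max of VC(#1)=(0, 1, 0), then +1 on thread W1 → (0, 2, 0)
VC(#4, invoked at 6): max of VC(#2)=(1, 0, 0), then +1 on thread W0 → (2, 0, 0)
VC(#3, invoked at 3): max of VC(#5)=(0, 2, 0), then +1 on thread W2 → (0, 2, 1)
VC(#6, invoked at 9): max of VC(#1)=(0, 1, 0), VC(#5)=(0, 2, 0), then +1 on thread W1 → (0, 3, 0)
VC(#8, invoked at 14): max of VC(#4)=(2, 0, 0), then +1 on thread W0 → (3, 0, 0)
VC(#7, invoked at 13): max of VC(#6)=(0, 3, 0), then +1 on thread W1 → (0, 4, 0)
VC(#9, invoked at 16): max of VC(#8)=(3, 0, 0), then +1 on thread W0 → (4, 0, 0)
target: VC(#3) = (0, 2, 1)

(0, 2, 1)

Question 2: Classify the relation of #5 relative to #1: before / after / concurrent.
#5 spans [7,8], #1 spans [1,4]
resp(#1)=4 < inv(#5)=7

after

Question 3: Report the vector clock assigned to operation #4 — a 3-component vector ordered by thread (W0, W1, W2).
invoked at 1, #1 has no predecessors; its own W1 bump gives (0, 1, 0)
invoked at 2, #2 has no predecessors; its own W0 bump gives (1, 0, 0)
merge at #5 (invoked 7): VC(#1)=(0, 1, 0), own-thread bump on W1 → (0, 2, 0)
merge at #4 (invoked 6): VC(#2)=(1, 0, 0), own-thread bump on W0 → (2, 0, 0)
merge at #3 (invoked 3): VC(#5)=(0, 2, 0), own-thread bump on W2 → (0, 2, 1)
merge at #6 (invoked 9): VC(#1)=(0, 1, 0), VC(#5)=(0, 2, 0), own-thread bump on W1 → (0, 3, 0)
merge at #8 (invoked 14): VC(#4)=(2, 0, 0), own-thread bump on W0 → (3, 0, 0)
merge at #7 (invoked 13): VC(#6)=(0, 3, 0), own-thread bump on W1 → (0, 4, 0)
merge at #9 (invoked 16): VC(#8)=(3, 0, 0), own-thread bump on W0 → (4, 0, 0)
target: VC(#4) = (2, 0, 0)

(2, 0, 0)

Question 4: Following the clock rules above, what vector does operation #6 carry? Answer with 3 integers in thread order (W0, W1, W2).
no predecessors for #1 (invoked 1): W1 increments from zero → (0, 1, 0)
no predecessors for #2 (invoked 2): W0 increments from zero → (1, 0, 0)
#5, invoked 7, takes VC(#1)=(0, 1, 0) under max, adds 1 for W1 → (0, 2, 0)
#4, invoked 6, takes VC(#2)=(1, 0, 0) under max, adds 1 for W0 → (2, 0, 0)
#3, invoked 3, takes VC(#5)=(0, 2, 0) under max, adds 1 for W2 → (0, 2, 1)
#6, invoked 9, takes VC(#1)=(0, 1, 0), VC(#5)=(0, 2, 0) under max, adds 1 for W1 → (0, 3, 0)
#8, invoked 14, takes VC(#4)=(2, 0, 0) under max, adds 1 for W0 → (3, 0, 0)
#7, invoked 13, takes VC(#6)=(0, 3, 0) under max, adds 1 for W1 → (0, 4, 0)
#9, invoked 16, takes VC(#8)=(3, 0, 0) under max, adds 1 for W0 → (4, 0, 0)
target: VC(#6) = (0, 3, 0)

(0, 3, 0)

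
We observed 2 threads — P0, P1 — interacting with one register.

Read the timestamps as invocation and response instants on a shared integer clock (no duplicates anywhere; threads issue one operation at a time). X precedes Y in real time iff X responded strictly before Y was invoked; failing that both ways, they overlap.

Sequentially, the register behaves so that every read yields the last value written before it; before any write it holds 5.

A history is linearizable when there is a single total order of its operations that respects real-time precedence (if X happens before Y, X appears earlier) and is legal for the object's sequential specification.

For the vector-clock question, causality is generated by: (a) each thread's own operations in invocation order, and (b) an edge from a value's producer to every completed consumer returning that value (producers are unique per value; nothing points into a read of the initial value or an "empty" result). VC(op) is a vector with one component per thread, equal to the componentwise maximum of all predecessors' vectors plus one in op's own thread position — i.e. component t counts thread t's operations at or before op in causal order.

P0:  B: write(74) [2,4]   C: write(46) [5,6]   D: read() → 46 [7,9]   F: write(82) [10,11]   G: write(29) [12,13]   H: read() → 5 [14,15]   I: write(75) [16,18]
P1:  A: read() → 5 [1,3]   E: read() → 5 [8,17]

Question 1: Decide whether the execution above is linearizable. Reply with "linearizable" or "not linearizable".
the violation lands at event 15, H's response at time 15: events 1..14 linearize, events 1..15 do not
2 orders of the 7 completed register ops respect real time; none is legal
completion choices over the 1 pending operation (E) were checked; none helps
sample order A, B, C, D, F, G, H (pending dropped) stalls at step 7 — H read() → 5 has no legal effect
sample order B, A, C, D, F, G, H (pending dropped) stalls at step 2 — A read() → 5 has no legal effect

not linearizable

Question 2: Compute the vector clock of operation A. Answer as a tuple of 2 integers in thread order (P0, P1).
root op A, invoked 1: fresh clock plus P1's own tick → (0, 1)
root op B, invoked 2: fresh clock plus P0's own tick → (1, 0)
from VC(A)=(0, 1), E (invoked 8) maxes components and bumps P1 → (0, 2)
from VC(B)=(1, 0), C (invoked 5) maxes components and bumps P0 → (2, 0)
from VC(C)=(2, 0), D (invoked 7) maxes components and bumps P0 → (3, 0)
from VC(D)=(3, 0), F (invoked 10) maxes components and bumps P0 → (4, 0)
from VC(F)=(4, 0), G (invoked 12) maxes components and bumps P0 → (5, 0)
from VC(G)=(5, 0), H (invoked 14) maxes components and bumps P0 → (6, 0)
from VC(H)=(6, 0), I (invoked 16) maxes components and bumps P0 → (7, 0)
target: VC(A) = (0, 1)

(0, 1)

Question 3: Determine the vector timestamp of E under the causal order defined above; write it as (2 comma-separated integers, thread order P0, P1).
VC(A, invoked at 1): no causal predecessors; +1 on P1 → (0, 1)
VC(B, invoked at 2): no causal predecessors; +1 on P0 → (1, 0)
invoked at 8, E merges VC(A)=(0, 1) and bumps P1's slot → (0, 2)
invoked at 5, C merges VC(B)=(1, 0) and bumps P0's slot → (2, 0)
invoked at 7, D merges VC(C)=(2, 0) and bumps P0's slot → (3, 0)
invoked at 10, F merges VC(D)=(3, 0) and bumps P0's slot → (4, 0)
invoked at 12, G merges VC(F)=(4, 0) and bumps P0's slot → (5, 0)
invoked at 14, H merges VC(G)=(5, 0) and bumps P0's slot → (6, 0)
invoked at 16, I merges VC(H)=(6, 0) and bumps P0's slot → (7, 0)
target: VC(E) = (0, 2)

(0, 2)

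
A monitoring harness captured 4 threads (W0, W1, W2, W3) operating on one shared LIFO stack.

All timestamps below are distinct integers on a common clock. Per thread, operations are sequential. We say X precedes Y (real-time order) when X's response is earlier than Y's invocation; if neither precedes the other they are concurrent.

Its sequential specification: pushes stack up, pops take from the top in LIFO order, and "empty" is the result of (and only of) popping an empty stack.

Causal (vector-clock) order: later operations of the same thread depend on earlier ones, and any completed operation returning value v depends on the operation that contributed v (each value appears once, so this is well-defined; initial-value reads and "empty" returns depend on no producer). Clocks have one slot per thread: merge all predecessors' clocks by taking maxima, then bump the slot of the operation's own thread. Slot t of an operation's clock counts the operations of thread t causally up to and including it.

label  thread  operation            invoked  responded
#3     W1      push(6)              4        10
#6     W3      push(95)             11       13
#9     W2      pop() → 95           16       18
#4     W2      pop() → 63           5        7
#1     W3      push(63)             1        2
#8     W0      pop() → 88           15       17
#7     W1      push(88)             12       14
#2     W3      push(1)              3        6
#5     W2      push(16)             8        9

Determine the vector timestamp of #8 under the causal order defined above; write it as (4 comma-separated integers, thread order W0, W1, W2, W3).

(1, 2, 0, 0)

no predecessors for #1 (invoked 1): W3 increments from zero → (0, 0, 0, 1)
no predecessors for #3 (invoked 4): W1 increments from zero → (0, 1, 0, 0)
merge at #2 (invoked 3): VC(#1)=(0, 0, 0, 1), own-thread bump on W3 → (0, 0, 0, 2)
merge at #4 (invoked 5): VC(#1)=(0, 0, 0, 1), own-thread bump on W2 → (0, 0, 1, 1)
merge at #7 (invoked 12): VC(#3)=(0, 1, 0, 0), own-thread bump on W1 → (0, 2, 0, 0)
merge at #6 (invoked 11): VC(#2)=(0, 0, 0, 2), own-thread bump on W3 → (0, 0, 0, 3)
merge at #5 (invoked 8): VC(#4)=(0, 0, 1, 1), own-thread bump on W2 → (0, 0, 2, 1)
merge at #8 (invoked 15): VC(#7)=(0, 2, 0, 0), own-thread bump on W0 → (1, 2, 0, 0)
merge at #9 (invoked 16): VC(#5)=(0, 0, 2, 1), VC(#6)=(0, 0, 0, 3), own-thread bump on W2 → (0, 0, 3, 3)
target: VC(#8) = (1, 2, 0, 0)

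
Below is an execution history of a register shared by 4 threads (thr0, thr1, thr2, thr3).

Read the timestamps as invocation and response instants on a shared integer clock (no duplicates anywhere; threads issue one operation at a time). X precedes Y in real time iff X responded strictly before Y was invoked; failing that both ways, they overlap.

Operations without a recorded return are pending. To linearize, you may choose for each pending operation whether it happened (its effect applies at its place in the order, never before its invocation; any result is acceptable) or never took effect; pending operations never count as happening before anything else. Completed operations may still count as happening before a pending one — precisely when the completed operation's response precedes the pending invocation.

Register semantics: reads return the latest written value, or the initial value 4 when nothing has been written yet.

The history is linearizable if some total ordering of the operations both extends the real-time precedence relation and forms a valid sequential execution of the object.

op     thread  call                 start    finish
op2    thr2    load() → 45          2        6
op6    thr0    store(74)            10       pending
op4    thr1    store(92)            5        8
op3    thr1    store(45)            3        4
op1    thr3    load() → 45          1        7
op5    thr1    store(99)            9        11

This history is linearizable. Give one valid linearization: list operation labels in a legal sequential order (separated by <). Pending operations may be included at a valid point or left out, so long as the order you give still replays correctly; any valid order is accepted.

after step 1 (op3 store(45)): value 45
after step 2 (op1 load() → 45): value 45
after step 3 (op2 load() → 45): value 45
after step 4 (op4 store(92)): value 92
after step 5 (op5 store(99)): value 99

op3 < op1 < op2 < op4 < op5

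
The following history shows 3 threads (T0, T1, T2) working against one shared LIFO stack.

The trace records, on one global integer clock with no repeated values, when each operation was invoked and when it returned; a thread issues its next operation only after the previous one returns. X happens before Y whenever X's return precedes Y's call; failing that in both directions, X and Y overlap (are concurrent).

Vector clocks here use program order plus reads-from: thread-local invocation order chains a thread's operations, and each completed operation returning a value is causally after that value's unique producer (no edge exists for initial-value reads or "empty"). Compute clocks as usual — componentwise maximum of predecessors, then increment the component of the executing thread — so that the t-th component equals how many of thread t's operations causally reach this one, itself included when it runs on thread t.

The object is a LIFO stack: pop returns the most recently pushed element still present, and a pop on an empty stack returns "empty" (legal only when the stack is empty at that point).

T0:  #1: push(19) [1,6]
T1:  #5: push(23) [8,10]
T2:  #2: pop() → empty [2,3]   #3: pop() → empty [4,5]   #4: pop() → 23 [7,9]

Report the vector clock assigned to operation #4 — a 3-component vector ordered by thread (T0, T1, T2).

no predecessors for #2 (invoked 2): T2 increments from zero → (0, 0, 1)
no predecessors for #5 (invoked 8): T1 increments from zero → (0, 1, 0)
no predecessors for #1 (invoked 1): T0 increments from zero → (1, 0, 0)
#3, invoked 4, takes VC(#2)=(0, 0, 1) under max, adds 1 for T2 → (0, 0, 2)
#4, invoked 7, takes VC(#3)=(0, 0, 2), VC(#5)=(0, 1, 0) under max, adds 1 for T2 → (0, 1, 3)
target: VC(#4) = (0, 1, 3)

(0, 1, 3)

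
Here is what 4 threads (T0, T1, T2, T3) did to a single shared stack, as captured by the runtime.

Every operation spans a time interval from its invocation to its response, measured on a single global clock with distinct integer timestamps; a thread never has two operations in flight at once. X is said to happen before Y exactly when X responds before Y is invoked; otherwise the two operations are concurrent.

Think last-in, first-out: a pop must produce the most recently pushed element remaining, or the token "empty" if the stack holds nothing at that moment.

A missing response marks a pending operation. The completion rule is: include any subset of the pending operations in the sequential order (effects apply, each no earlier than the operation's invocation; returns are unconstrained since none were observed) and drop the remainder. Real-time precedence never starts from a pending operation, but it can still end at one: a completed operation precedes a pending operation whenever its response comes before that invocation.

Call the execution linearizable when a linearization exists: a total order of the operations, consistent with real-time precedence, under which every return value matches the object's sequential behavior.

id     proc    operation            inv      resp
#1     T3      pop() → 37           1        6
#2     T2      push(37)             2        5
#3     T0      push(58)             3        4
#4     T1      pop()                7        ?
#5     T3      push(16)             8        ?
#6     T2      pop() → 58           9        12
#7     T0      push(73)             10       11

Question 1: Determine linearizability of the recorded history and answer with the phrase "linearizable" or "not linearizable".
linearizable

a witness: #2, #1, #3, #5, #4, #6, #7
1. #2 push(37), leaving stack <37>
2. #1 pop() → 37, leaving stack <>
3. #3 push(58), leaving stack <58>
4. #5 push(16) (pending, included), leaving stack <58,16>
5. #4 pop() (pending, included), leaving stack <58>
6. #6 pop() → 58, leaving stack <>
7. #7 push(73), leaving stack <73>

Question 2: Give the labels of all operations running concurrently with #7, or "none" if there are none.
#4, #5, #6

#7 spans [10,11]: anything still running between times 10 and 11 counts as concurrent
#1 [1,6]: before
#2 [2,5]: before
#3 [3,4]: before
#4 [7,…): concurrent
#5 [8,…): concurrent
#6 [9,12]: concurrent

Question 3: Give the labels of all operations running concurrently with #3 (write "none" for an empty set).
#1, #2

overlap test against #3 [3,4]: concurrent iff the interval meets 3..4
#1 [1,6]: concurrent
#2 [2,5]: concurrent
#4 [7,…): after
#5 [8,…): after
#6 [9,12]: after
#7 [10,11]: after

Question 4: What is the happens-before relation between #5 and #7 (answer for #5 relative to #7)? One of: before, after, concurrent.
concurrent

#5 spans [8,…), #7 spans [10,11]
the intervals overlap in both directions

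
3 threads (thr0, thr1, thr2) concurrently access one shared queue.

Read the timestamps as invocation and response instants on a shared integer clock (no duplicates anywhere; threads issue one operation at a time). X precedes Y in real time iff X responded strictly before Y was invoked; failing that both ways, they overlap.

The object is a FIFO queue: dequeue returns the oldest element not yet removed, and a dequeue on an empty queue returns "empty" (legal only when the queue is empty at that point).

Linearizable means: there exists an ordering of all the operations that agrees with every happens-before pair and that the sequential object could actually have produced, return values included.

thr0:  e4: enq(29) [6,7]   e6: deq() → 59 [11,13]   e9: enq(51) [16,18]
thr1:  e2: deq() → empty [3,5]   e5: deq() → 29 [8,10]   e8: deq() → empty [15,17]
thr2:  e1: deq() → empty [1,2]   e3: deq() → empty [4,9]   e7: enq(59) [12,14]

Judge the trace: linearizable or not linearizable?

linearizable

a witness: e1, e2, e3, e4, e5, e7, e6, e8, e9
1. e1 deq() → empty, leaving queue <>
2. e2 deq() → empty, leaving queue <>
3. e3 deq() → empty, leaving queue <>
4. e4 enq(29), leaving queue <29>
5. e5 deq() → 29, leaving queue <>
6. e7 enq(59), leaving queue <59>
7. e6 deq() → 59, leaving queue <>
8. e8 deq() → empty, leaving queue <>
9. e9 enq(51), leaving queue <51>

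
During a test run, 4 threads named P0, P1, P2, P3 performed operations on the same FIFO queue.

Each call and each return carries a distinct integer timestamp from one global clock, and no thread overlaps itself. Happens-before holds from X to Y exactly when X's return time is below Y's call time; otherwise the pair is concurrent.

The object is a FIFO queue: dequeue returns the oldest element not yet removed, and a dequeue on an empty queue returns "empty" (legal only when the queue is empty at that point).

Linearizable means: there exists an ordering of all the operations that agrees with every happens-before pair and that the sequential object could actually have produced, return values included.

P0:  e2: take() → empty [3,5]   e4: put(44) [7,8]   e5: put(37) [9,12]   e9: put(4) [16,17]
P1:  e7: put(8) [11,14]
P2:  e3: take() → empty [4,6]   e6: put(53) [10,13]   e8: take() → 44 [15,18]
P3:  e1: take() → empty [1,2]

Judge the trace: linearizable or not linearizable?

one valid linearization: e1, e2, e3, e4, e5, e6, e7, e8, e9
step 1: e1 take() → empty — queue <>
step 2: e2 take() → empty — queue <>
step 3: e3 take() → empty — queue <>
step 4: e4 put(44) — queue <44>
step 5: e5 put(37) — queue <44,37>
step 6: e6 put(53) — queue <44,37,53>
step 7: e7 put(8) — queue <44,37,53,8>
step 8: e8 take() → 44 — queue <37,53,8>
step 9: e9 put(4) — queue <37,53,8,4>

linearizable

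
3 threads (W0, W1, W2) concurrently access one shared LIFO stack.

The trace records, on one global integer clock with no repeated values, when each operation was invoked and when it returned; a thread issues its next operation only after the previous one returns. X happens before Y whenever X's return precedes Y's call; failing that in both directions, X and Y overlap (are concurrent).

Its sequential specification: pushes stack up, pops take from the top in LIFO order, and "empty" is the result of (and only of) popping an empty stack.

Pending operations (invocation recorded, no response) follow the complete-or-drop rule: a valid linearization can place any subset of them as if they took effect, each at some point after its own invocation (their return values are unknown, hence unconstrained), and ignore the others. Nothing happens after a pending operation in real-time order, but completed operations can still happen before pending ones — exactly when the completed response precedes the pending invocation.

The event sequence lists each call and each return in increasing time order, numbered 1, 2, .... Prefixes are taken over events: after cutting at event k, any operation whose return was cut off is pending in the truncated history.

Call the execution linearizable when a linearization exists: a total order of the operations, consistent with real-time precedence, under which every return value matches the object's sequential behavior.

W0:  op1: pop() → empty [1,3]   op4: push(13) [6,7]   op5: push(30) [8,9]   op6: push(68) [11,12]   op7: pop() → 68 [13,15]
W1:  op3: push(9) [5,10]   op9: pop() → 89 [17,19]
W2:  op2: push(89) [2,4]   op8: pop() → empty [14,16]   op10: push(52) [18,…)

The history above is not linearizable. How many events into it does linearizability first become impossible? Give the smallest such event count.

16

events 1..15 are still linearizable — one witness is op1, op2, op3, op4, op5, op6, op7:
after step 1 (op1 pop() → empty): stack <>
after step 2 (op2 push(89)): stack <89>
after step 3 (op3 push(9)): stack <89,9>
after step 4 (op4 push(13)): stack <89,9,13>
after step 5 (op5 push(30)): stack <89,9,13,30>
after step 6 (op6 push(68)): stack <89,9,13,30,68>
after step 7 (op7 pop() → 68): stack <89,9,13,30>
at event 16 (op8's time-16 response) nothing linearizes any more
one such order, op1, op2, op3, op4, op5, op6, op7, op8, breaks at step 8 where op8 pop() → empty is illegal
one such order, op1, op2, op3, op4, op5, op6, op8, op7, breaks at step 7 where op8 pop() → empty is illegal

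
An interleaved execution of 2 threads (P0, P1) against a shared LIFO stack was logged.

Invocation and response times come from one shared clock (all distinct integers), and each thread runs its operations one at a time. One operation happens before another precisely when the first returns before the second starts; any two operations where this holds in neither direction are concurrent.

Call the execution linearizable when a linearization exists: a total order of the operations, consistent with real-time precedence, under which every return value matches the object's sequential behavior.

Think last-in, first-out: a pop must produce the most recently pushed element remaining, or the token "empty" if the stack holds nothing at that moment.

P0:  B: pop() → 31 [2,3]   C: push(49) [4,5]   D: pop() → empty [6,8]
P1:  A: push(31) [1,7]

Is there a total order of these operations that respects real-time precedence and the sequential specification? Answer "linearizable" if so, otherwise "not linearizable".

not linearizable

through event 7 a valid linearization exists; event 8 (D responding at time 8) ends that
4 completed operations, 4 real-time-consistent orders — every LIFO stack replay fails
take A, B, C, D: step 4 already fails, because D pop() → empty cannot occur there
take B, A, C, D: step 1 already fails, because B pop() → 31 cannot occur there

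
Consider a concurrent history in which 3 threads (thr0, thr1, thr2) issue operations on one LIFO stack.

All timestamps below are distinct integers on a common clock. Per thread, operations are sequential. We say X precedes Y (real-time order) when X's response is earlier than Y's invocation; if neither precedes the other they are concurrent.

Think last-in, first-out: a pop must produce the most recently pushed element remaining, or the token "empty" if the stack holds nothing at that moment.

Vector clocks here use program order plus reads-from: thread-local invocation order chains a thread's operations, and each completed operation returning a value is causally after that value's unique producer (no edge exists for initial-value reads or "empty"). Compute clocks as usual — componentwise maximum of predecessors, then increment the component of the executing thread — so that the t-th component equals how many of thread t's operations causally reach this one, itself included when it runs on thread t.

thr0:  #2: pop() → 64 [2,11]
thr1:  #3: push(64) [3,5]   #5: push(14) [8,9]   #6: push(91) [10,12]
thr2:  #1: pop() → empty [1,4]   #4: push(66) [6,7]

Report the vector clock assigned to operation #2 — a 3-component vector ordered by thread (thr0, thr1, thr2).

root op #1, invoked 1: fresh clock plus thr2's own tick → (0, 0, 1)
root op #3, invoked 3: fresh clock plus thr1's own tick → (0, 1, 0)
merge at #4 (invoked 6): VC(#1)=(0, 0, 1), own-thread bump on thr2 → (0, 0, 2)
merge at #5 (invoked 8): VC(#3)=(0, 1, 0), own-thread bump on thr1 → (0, 2, 0)
merge at #2 (invoked 2): VC(#3)=(0, 1, 0), own-thread bump on thr0 → (1, 1, 0)
merge at #6 (invoked 10): VC(#5)=(0, 2, 0), own-thread bump on thr1 → (0, 3, 0)
target: VC(#2) = (1, 1, 0)

(1, 1, 0)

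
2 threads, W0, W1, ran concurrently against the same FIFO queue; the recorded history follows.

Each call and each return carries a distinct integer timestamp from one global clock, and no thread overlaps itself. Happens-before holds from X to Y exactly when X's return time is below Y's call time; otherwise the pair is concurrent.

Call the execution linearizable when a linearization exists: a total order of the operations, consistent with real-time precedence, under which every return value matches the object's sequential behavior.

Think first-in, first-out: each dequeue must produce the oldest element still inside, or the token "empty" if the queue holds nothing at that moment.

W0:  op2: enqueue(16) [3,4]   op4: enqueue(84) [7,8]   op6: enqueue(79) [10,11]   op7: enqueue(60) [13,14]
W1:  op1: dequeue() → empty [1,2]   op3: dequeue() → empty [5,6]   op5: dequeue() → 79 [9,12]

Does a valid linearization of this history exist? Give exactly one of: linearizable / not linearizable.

not linearizable

the violation lands at event 6, op3's response at time 6: events 1..5 linearize, events 1..6 do not
one real-time candidate order over the 3 completed operations — the FIFO queue replay rejects it
for example op1, op2, op3 fails at step 3: op3 dequeue() → empty is not legal there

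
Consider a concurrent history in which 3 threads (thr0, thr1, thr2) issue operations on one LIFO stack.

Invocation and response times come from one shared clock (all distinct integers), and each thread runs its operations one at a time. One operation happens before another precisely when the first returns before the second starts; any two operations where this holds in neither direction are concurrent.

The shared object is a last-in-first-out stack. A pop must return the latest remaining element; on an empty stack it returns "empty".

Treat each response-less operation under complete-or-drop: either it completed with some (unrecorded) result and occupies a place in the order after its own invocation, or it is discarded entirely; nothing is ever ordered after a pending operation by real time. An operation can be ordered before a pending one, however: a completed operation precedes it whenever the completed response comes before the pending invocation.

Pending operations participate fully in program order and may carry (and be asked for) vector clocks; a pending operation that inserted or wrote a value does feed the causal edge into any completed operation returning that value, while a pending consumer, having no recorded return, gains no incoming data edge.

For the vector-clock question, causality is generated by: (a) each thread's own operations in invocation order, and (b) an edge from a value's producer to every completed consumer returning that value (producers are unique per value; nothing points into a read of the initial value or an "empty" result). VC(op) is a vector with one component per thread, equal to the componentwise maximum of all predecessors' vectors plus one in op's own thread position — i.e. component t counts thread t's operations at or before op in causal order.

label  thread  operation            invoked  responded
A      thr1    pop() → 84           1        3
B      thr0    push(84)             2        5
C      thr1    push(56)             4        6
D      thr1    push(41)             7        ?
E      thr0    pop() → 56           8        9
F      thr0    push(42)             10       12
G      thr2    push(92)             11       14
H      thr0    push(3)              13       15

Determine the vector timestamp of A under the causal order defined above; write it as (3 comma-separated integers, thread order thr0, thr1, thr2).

(1, 1, 0)

G, invoked 11, has no incoming edges; only thr2's bump applies → (0, 0, 1)
B, invoked 2, has no incoming edges; only thr0's bump applies → (1, 0, 0)
from VC(B)=(1, 0, 0), A (invoked 1) maxes components and bumps thr1 → (1, 1, 0)
from VC(A)=(1, 1, 0), C (invoked 4) maxes components and bumps thr1 → (1, 2, 0)
from VC(C)=(1, 2, 0), D (invoked 7) maxes components and bumps thr1 → (1, 3, 0)
from VC(B)=(1, 0, 0), VC(C)=(1, 2, 0), E (invoked 8) maxes components and bumps thr0 → (2, 2, 0)
from VC(E)=(2, 2, 0), F (invoked 10) maxes components and bumps thr0 → (3, 2, 0)
from VC(F)=(3, 2, 0), H (invoked 13) maxes components and bumps thr0 → (4, 2, 0)
target: VC(A) = (1, 1, 0)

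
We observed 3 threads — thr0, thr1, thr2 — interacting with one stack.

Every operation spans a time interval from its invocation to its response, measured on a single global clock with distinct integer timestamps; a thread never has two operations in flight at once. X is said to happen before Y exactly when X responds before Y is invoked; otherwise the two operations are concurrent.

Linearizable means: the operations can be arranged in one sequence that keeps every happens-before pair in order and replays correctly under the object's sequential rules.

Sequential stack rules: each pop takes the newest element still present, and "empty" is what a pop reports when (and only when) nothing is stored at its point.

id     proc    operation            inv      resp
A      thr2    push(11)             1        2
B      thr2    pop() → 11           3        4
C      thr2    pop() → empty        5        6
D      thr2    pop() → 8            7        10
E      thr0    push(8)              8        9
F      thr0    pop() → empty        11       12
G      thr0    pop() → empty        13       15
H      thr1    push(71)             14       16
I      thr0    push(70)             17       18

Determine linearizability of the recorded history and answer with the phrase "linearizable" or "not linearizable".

linearizable

witness order: A, B, C, E, D, F, G, H, I
after step 1 (A push(11)): stack <11>
after step 2 (B pop() → 11): stack <>
after step 3 (C pop() → empty): stack <>
after step 4 (E push(8)): stack <8>
after step 5 (D pop() → 8): stack <>
after step 6 (F pop() → empty): stack <>
after step 7 (G pop() → empty): stack <>
after step 8 (H push(71)): stack <71>
after step 9 (I push(70)): stack <71,70>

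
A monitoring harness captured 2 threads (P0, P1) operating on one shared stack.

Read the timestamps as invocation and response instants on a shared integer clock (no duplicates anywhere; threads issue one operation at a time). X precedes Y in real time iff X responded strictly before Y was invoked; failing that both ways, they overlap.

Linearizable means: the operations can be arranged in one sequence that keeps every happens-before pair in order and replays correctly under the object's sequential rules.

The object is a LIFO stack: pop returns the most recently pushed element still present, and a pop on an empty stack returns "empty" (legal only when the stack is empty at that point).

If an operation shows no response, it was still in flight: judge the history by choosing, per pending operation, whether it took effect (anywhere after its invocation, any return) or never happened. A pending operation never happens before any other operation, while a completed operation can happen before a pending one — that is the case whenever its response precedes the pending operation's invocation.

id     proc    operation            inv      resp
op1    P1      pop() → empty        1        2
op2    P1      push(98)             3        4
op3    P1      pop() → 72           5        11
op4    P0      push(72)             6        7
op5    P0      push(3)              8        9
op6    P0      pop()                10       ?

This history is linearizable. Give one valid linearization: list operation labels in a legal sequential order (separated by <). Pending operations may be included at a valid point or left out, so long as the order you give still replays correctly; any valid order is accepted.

1. op1 pop() → empty, leaving stack <>
2. op2 push(98), leaving stack <98>
3. op4 push(72), leaving stack <98,72>
4. op3 pop() → 72, leaving stack <98>
5. op5 push(3), leaving stack <98,3>

op1 < op2 < op4 < op3 < op5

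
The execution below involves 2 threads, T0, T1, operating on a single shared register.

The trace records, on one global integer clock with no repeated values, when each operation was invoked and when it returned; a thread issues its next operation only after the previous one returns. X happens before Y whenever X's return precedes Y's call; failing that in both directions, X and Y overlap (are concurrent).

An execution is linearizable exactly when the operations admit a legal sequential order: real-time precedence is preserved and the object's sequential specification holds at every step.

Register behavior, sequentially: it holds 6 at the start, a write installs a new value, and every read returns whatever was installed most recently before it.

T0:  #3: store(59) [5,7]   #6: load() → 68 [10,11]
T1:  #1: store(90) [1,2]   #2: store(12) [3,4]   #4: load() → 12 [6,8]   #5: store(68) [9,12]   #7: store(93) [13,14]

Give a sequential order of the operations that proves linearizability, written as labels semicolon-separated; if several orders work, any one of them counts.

after step 1 (#1 store(90)): value 90
after step 2 (#2 store(12)): value 12
after step 3 (#4 load() → 12): value 12
after step 4 (#3 store(59)): value 59
after step 5 (#5 store(68)): value 68
after step 6 (#6 load() → 68): value 68
after step 7 (#7 store(93)): value 93

#1; #2; #4; #3; #5; #6; #7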